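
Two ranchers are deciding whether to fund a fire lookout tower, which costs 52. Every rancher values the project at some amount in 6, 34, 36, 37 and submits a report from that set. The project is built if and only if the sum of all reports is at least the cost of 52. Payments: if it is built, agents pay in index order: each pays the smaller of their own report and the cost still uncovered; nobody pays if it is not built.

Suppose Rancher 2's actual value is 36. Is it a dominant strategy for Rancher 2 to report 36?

Yes

Check each profile of the others' reports and compare truth against every alternative report.
Others report (37): truth gives 21, best alternative gives 21.
Others report (36): truth gives 20, best alternative gives 20.
Others report (34): truth gives 18, best alternative gives 18.
Others report (6): truth gives 0, best alternative gives 0.
In every case the truthful report is at least as good as any alternative, so it is a dominant strategy.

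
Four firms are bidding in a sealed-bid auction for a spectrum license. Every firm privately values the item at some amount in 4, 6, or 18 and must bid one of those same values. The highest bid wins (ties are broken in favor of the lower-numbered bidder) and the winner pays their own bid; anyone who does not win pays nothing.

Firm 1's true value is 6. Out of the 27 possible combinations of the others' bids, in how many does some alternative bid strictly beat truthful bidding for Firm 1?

1

Others bid (4, 4, 4): truth gives 0; bid 4 gives 2 > 0. Violating.
Others bid (4, 4, 6): truth gives 0; no alternative beats it.
Others bid (4, 4, 18): truth gives 0; no alternative beats it.
(Checking all 27 profiles: 1 has a profitable deviation, 26 do not.)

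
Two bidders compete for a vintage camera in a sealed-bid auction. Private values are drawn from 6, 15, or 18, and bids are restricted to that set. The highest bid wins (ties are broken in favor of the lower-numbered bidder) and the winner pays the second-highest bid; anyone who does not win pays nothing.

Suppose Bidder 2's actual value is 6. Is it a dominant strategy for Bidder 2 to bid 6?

Check each profile of the others' bids and compare truth against every alternative bid.
Others bid (6): truth gives 0, best alternative gives 0.
Others bid (15): truth gives 0, best alternative gives 0.
Others bid (18): truth gives 0, best alternative gives 0.
In every case the truthful bid is at least as good as any alternative, so it is a dominant strategy.

Yes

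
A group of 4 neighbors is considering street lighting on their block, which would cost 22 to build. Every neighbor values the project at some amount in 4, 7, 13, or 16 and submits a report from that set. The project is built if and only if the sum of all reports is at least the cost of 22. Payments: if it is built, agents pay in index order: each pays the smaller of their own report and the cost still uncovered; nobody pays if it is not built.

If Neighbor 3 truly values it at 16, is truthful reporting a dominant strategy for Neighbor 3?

No

Consider the case where Neighbor 1 reports 4, Neighbor 2 reports 4 and Neighbor 4 reports 4.
Truthful report 16: project built, pays 14, utility 16 - 14 = 2.
Report 13 instead: project built, pays 13, utility 16 - 13 = 3.
Since 3 > 2, reporting 13 is strictly better here, so truthful reporting is not dominant.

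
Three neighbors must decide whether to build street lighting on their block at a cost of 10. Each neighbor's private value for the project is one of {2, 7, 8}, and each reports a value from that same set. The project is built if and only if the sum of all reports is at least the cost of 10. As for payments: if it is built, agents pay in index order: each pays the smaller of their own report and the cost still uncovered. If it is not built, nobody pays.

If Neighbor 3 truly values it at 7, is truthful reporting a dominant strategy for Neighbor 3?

Yes

Check each profile of the others' reports and compare truth against every alternative report.
Others report (2, 8): truth gives 7, best alternative gives 7.
Others report (7, 7): truth gives 7, best alternative gives 7.
Others report (7, 8): truth gives 7, best alternative gives 7.
Others report (8, 2): truth gives 7, best alternative gives 7.
Others report (8, 7): truth gives 7, best alternative gives 7.
Others report (8, 8): truth gives 7, best alternative gives 7.
(Remaining 3 profiles checked similarly; truth is weakly best in each.)
In every case the truthful report is at least as good as any alternative, so it is a dominant strategy.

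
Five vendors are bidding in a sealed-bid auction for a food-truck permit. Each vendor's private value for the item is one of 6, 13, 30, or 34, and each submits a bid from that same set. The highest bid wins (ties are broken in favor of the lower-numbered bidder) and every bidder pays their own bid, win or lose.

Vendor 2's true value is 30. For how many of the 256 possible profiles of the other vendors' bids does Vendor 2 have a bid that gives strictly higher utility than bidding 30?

210

Others bid (6, 6, 6, 6): truth gives 0; bid 13 gives 17 > 0. Violating.
Others bid (6, 6, 6, 13): truth gives 0; bid 13 gives 17 > 0. Violating.
Others bid (6, 6, 6, 34): truth gives -30; bid 34 gives -4 > -30. Violating.
Others bid (6, 6, 13, 6): truth gives 0; bid 13 gives 17 > 0. Violating.
Others bid (6, 6, 6, 30): truth gives 0; no alternative beats it.
Others bid (6, 6, 13, 30): truth gives 0; no alternative beats it.
(Checking all 256 profiles: 210 have a profitable deviation, 46 do not.)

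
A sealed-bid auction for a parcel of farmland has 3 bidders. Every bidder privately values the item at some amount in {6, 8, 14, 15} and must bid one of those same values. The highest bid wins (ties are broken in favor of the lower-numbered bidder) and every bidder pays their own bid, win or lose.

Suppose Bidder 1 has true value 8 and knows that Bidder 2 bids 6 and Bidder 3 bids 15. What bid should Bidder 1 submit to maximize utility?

Bid 6: loses but pays 6, utility -6.
Bid 8: loses but pays 8, utility -8.
Bid 14: loses but pays 14, utility -14.
Bid 15: wins, pays 15, utility 8 - 15 = -7.
The best choice is 6 with utility -6.

6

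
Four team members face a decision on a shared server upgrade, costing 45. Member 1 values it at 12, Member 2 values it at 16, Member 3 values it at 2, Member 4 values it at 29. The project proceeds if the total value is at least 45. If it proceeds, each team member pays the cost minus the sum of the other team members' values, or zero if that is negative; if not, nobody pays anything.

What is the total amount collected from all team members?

Total value 59 ≥ cost 45, so it is built.
Member 1: others sum to 47; max(0, 45 - 47) = 0.
Member 2: others sum to 43; max(0, 45 - 43) = 2.
Member 3: others sum to 57; max(0, 45 - 57) = 0.
Member 4: others sum to 30; max(0, 45 - 30) = 15.
Total collected = 0 + 2 + 0 + 15 = 17.

17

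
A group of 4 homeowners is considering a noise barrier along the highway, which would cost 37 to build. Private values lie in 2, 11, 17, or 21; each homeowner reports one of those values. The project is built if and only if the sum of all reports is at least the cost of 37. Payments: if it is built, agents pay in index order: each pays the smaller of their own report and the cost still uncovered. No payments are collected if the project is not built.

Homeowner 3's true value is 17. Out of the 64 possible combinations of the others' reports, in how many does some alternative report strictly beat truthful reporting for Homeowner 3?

Others report (2, 11, 17): truth gives 0; report 11 gives 6 > 0. Violating.
Others report (2, 11, 21): truth gives 0; report 11 gives 6 > 0. Violating.
Others report (2, 17, 11): truth gives 0; report 11 gives 6 > 0. Violating.
Others report (2, 17, 17): truth gives 0; report 2 gives 15 > 0. Violating.
Others report (2, 2, 2): truth gives 0; no alternative beats it.
Others report (2, 2, 11): truth gives 0; no alternative beats it.
(Checking all 64 profiles: 35 have a profitable deviation, 29 do not.)

35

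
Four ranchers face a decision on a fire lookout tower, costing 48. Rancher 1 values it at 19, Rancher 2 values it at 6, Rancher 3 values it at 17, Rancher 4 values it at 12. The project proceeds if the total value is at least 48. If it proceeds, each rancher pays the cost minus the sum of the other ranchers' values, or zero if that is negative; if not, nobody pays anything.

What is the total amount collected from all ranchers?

Total value 54 ≥ cost 48, so it is built.
Rancher 1: others sum to 35; max(0, 48 - 35) = 13.
Rancher 2: others sum to 48; max(0, 48 - 48) = 0.
Rancher 3: others sum to 37; max(0, 48 - 37) = 11.
Rancher 4: others sum to 42; max(0, 48 - 42) = 6.
Total collected = 13 + 0 + 11 + 6 = 30.

30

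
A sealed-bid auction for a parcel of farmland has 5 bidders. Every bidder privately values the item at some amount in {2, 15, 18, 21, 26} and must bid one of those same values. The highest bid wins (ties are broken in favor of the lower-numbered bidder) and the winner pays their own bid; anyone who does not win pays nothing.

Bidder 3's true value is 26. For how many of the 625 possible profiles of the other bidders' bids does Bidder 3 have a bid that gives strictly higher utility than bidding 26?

Others bid (2, 2, 2, 2): truth gives 0; bid 15 gives 11 > 0. Violating.
Others bid (2, 2, 2, 15): truth gives 0; bid 15 gives 11 > 0. Violating.
Others bid (2, 2, 2, 18): truth gives 0; bid 18 gives 8 > 0. Violating.
Others bid (2, 2, 2, 21): truth gives 0; bid 21 gives 5 > 0. Violating.
Others bid (2, 2, 2, 26): truth gives 0; no alternative beats it.
Others bid (2, 2, 15, 26): truth gives 0; no alternative beats it.
(Checking all 625 profiles: 144 have a profitable deviation, 481 do not.)

144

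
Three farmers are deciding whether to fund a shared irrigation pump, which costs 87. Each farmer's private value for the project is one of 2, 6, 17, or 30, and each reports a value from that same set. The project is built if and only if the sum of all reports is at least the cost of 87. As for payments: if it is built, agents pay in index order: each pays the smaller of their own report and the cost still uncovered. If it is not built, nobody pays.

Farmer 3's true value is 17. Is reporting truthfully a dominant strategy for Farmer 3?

Yes

Check each profile of the others' reports and compare truth against every alternative report.
Others report (2, 2): truth gives 0, best alternative gives 0.
Others report (2, 6): truth gives 0, best alternative gives 0.
Others report (2, 17): truth gives 0, best alternative gives 0.
Others report (2, 30): truth gives 0, best alternative gives 0.
Others report (6, 2): truth gives 0, best alternative gives 0.
Others report (6, 6): truth gives 0, best alternative gives 0.
(Remaining 10 profiles checked similarly; truth is weakly best in each.)
In every case the truthful report is at least as good as any alternative, so it is a dominant strategy.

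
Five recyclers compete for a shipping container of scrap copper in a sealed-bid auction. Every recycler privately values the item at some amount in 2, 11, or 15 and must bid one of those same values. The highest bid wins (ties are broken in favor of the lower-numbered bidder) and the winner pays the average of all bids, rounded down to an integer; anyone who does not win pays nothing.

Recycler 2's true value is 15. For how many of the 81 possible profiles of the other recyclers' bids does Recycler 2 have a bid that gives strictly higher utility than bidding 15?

Others bid (2, 2, 2, 2): truth gives 11; bid 11 gives 12 > 11. Violating.
Others bid (2, 2, 2, 11): truth gives 9; bid 11 gives 10 > 9. Violating.
Others bid (2, 2, 11, 2): truth gives 9; bid 11 gives 10 > 9. Violating.
Others bid (2, 2, 11, 11): truth gives 7; bid 11 gives 8 > 7. Violating.
Others bid (2, 2, 2, 15): truth gives 8; no alternative beats it.
Others bid (2, 2, 11, 15): truth gives 6; no alternative beats it.
(Checking all 81 profiles: 8 have a profitable deviation, 73 do not.)

8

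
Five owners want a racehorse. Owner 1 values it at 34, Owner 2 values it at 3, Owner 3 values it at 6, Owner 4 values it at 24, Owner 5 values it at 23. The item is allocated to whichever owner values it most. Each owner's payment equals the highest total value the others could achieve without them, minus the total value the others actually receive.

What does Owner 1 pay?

24

Owner 1 has the highest value and receives the item.
Without Owner 1, the item would go to the next-highest value, 24, so the others could achieve 24.
With Owner 1 present and winning, the others receive nothing, so their total is 0.
Payment = 24 - 0 = 24.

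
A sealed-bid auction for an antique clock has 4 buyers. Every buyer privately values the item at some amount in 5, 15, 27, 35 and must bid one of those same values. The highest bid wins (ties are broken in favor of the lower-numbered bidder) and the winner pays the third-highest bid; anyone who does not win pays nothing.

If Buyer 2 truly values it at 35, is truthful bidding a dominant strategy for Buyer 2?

Check each profile of the others' bids and compare truth against every alternative bid.
Others bid (5, 5, 35): truth gives 30, best alternative gives 0.
Others bid (5, 35, 5): truth gives 30, best alternative gives 0.
Others bid (27, 5, 5): truth gives 30, best alternative gives 0.
Others bid (5, 15, 35): truth gives 20, best alternative gives 0.
Others bid (5, 35, 15): truth gives 20, best alternative gives 0.
Others bid (15, 5, 35): truth gives 20, best alternative gives 0.
(Remaining 58 profiles checked similarly; truth is weakly best in each.)
In every case the truthful bid is at least as good as any alternative, so it is a dominant strategy.

Yes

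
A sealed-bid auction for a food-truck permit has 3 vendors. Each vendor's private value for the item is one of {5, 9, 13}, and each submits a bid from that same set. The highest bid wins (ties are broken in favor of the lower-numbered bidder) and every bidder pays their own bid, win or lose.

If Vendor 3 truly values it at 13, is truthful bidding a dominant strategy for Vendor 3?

Consider the case where Vendor 1 bids 5 and Vendor 2 bids 5.
Truthful bid 13: wins, pays 13, utility 13 - 13 = 0.
Bid 9 instead: wins, pays 9, utility 13 - 9 = 4.
Since 4 > 0, bidding 9 is strictly better here, so truthful bidding is not dominant.

No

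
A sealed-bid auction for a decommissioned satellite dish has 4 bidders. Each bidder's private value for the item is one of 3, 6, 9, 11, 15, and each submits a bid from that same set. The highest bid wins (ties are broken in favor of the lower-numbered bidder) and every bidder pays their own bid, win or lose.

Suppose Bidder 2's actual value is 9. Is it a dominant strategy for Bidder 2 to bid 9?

Consider the case where Bidder 1 bids 3, Bidder 3 bids 3 and Bidder 4 bids 3.
Truthful bid 9: wins, pays 9, utility 9 - 9 = 0.
Bid 6 instead: wins, pays 6, utility 9 - 6 = 3.
Since 3 > 0, bidding 6 is strictly better here, so truthful bidding is not dominant.

No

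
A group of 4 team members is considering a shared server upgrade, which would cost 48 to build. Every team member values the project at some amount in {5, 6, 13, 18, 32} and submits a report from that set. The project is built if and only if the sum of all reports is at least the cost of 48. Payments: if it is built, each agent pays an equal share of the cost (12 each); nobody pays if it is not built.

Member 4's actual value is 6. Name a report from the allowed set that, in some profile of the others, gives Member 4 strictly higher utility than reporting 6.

Suppose Member 1 reports 5, Member 2 reports 5 and Member 3 reports 32.
Report 6: project built, pays 12, utility 6 - 12 = -6.
Report 5: project not built, utility 0.
So reporting 5 beats truth here (0 > -6).

5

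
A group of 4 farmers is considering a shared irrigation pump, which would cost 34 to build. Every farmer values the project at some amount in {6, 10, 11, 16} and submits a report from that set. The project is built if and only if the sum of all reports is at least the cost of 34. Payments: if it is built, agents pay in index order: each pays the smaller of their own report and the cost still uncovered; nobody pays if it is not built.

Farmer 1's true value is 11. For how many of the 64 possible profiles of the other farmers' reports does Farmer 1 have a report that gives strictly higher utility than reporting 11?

57

Others report (6, 6, 16): truth gives 0; report 6 gives 5 > 0. Violating.
Others report (6, 10, 10): truth gives 0; report 10 gives 1 > 0. Violating.
Others report (6, 10, 11): truth gives 0; report 10 gives 1 > 0. Violating.
Others report (6, 10, 16): truth gives 0; report 6 gives 5 > 0. Violating.
Others report (6, 6, 6): truth gives 0; no alternative beats it.
Others report (6, 6, 10): truth gives 0; no alternative beats it.
(Checking all 64 profiles: 57 have a profitable deviation, 7 do not.)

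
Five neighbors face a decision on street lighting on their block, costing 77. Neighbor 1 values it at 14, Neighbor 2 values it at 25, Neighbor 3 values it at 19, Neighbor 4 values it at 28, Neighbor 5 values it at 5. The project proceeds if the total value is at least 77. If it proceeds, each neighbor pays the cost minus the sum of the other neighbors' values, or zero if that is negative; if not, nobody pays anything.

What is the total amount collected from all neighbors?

Total value 91 ≥ cost 77, so it is built.
Neighbor 1: others sum to 77; max(0, 77 - 77) = 0.
Neighbor 2: others sum to 66; max(0, 77 - 66) = 11.
Neighbor 3: others sum to 72; max(0, 77 - 72) = 5.
Neighbor 4: others sum to 63; max(0, 77 - 63) = 14.
Neighbor 5: others sum to 86; max(0, 77 - 86) = 0.
Total collected = 0 + 11 + 5 + 14 + 0 = 30.

30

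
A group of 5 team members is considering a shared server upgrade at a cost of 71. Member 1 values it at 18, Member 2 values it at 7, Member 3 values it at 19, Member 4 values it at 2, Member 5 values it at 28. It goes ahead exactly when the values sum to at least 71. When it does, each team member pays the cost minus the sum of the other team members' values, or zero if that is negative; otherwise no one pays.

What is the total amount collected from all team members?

Total value 74 ≥ cost 71, so it is built.
Member 1: others sum to 56; max(0, 71 - 56) = 15.
Member 2: others sum to 67; max(0, 71 - 67) = 4.
Member 3: others sum to 55; max(0, 71 - 55) = 16.
Member 4: others sum to 72; max(0, 71 - 72) = 0.
Member 5: others sum to 46; max(0, 71 - 46) = 25.
Total collected = 15 + 4 + 16 + 0 + 25 = 60.

60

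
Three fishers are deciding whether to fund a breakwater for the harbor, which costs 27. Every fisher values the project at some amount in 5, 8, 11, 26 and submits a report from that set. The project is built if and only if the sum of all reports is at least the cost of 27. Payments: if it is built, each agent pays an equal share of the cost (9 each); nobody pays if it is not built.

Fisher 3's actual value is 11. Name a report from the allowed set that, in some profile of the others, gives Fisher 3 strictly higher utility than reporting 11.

Suppose Fisher 1 reports 5 and Fisher 2 reports 5.
Report 11: project not built, utility 0.
Report 26: project built, pays 9, utility 11 - 9 = 2.
So reporting 26 beats truth here (2 > 0).

26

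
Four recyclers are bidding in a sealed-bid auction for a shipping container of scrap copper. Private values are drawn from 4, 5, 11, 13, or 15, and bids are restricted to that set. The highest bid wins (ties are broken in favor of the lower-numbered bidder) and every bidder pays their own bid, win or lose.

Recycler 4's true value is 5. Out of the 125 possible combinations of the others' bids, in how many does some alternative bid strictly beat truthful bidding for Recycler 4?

Others bid (4, 4, 5): truth gives -5; bid 4 gives -4 > -5. Violating.
Others bid (4, 4, 11): truth gives -5; bid 4 gives -4 > -5. Violating.
Others bid (4, 4, 13): truth gives -5; bid 4 gives -4 > -5. Violating.
Others bid (4, 4, 15): truth gives -5; bid 4 gives -4 > -5. Violating.
Others bid (4, 4, 4): truth gives 0; no alternative beats it.
(Checking all 125 profiles: 124 have a profitable deviation, 1 does not.)

124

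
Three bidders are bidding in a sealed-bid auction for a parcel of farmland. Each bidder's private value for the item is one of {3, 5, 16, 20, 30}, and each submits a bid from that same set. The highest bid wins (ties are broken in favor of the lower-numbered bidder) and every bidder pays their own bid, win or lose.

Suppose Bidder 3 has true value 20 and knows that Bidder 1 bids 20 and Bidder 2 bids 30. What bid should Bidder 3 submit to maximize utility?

Bid 3: loses but pays 3, utility -3.
Bid 5: loses but pays 5, utility -5.
Bid 16: loses but pays 16, utility -16.
Bid 20: loses but pays 20, utility -20.
Bid 30: loses but pays 30, utility -30.
The best choice is 3 with utility -3.

3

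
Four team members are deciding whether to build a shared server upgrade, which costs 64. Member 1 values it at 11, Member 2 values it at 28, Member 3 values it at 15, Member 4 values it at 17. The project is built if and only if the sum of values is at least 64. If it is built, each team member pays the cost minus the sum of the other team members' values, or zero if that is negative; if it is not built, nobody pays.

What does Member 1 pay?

Total value 71 ≥ cost 64, so the project is built.
The other team members' values sum to 60.
Cost minus that sum is 64 - 60 = 4.

4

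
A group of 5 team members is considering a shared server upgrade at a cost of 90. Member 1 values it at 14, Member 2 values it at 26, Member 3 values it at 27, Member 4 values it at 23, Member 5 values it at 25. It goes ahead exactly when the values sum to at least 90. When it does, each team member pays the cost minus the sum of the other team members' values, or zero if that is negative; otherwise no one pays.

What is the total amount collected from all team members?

3

Total value 115 ≥ cost 90, so it is built.
Member 1: others sum to 101; max(0, 90 - 101) = 0.
Member 2: others sum to 89; max(0, 90 - 89) = 1.
Member 3: others sum to 88; max(0, 90 - 88) = 2.
Member 4: others sum to 92; max(0, 90 - 92) = 0.
Member 5: others sum to 90; max(0, 90 - 90) = 0.
Total collected = 0 + 1 + 2 + 0 + 0 = 3.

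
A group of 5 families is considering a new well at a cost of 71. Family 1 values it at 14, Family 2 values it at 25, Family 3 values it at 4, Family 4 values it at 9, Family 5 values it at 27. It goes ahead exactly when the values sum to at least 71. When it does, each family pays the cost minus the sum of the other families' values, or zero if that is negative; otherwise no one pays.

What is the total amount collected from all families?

Total value 79 ≥ cost 71, so it is built.
Family 1: others sum to 65; max(0, 71 - 65) = 6.
Family 2: others sum to 54; max(0, 71 - 54) = 17.
Family 3: others sum to 75; max(0, 71 - 75) = 0.
Family 4: others sum to 70; max(0, 71 - 70) = 1.
Family 5: others sum to 52; max(0, 71 - 52) = 19.
Total collected = 6 + 17 + 0 + 1 + 19 = 43.

43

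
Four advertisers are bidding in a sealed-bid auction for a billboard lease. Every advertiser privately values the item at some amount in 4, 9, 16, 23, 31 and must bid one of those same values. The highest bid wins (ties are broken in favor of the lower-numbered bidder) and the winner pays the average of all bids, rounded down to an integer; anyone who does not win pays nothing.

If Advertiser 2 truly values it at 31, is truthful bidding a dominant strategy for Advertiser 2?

No

Consider the case where Advertiser 1 bids 4, Advertiser 3 bids 4 and Advertiser 4 bids 4.
Truthful bid 31: wins, pays 10, utility 31 - 10 = 21.
Bid 9 instead: wins, pays 5, utility 31 - 5 = 26.
Since 26 > 21, bidding 9 is strictly better here, so truthful bidding is not dominant.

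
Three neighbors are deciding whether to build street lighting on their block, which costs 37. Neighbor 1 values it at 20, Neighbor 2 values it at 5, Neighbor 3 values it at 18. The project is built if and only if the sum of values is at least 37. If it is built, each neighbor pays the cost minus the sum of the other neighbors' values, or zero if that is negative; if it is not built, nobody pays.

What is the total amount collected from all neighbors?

26

Total value 43 ≥ cost 37, so it is built.
Neighbor 1: others sum to 23; max(0, 37 - 23) = 14.
Neighbor 2: others sum to 38; max(0, 37 - 38) = 0.
Neighbor 3: others sum to 25; max(0, 37 - 25) = 12.
Total collected = 14 + 0 + 12 = 26.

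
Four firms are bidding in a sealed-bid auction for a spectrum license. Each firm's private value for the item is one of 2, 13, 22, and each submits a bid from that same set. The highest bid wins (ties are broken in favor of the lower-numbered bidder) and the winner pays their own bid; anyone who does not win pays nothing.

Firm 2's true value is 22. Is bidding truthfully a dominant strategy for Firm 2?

No

Consider the case where Firm 1 bids 2, Firm 3 bids 2 and Firm 4 bids 2.
Truthful bid 22: wins, pays 22, utility 22 - 22 = 0.
Bid 13 instead: wins, pays 13, utility 22 - 13 = 9.
Since 9 > 0, bidding 13 is strictly better here, so truthful bidding is not dominant.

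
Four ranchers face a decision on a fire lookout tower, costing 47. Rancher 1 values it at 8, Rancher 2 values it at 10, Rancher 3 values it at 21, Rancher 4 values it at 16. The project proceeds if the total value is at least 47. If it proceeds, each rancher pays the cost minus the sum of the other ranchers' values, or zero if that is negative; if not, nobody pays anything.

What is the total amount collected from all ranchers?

23

Total value 55 ≥ cost 47, so it is built.
Rancher 1: others sum to 47; max(0, 47 - 47) = 0.
Rancher 2: others sum to 45; max(0, 47 - 45) = 2.
Rancher 3: others sum to 34; max(0, 47 - 34) = 13.
Rancher 4: others sum to 39; max(0, 47 - 39) = 8.
Total collected = 0 + 2 + 13 + 8 = 23.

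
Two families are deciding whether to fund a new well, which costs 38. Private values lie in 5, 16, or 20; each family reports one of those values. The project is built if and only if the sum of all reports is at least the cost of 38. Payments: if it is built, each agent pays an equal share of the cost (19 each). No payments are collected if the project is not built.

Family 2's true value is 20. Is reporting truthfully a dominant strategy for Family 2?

Check each profile of the others' reports and compare truth against every alternative report.
Others report (20): truth gives 1, best alternative gives 0.
Others report (5): truth gives 0, best alternative gives 0.
Others report (16): truth gives 0, best alternative gives 0.
In every case the truthful report is at least as good as any alternative, so it is a dominant strategy.

Yes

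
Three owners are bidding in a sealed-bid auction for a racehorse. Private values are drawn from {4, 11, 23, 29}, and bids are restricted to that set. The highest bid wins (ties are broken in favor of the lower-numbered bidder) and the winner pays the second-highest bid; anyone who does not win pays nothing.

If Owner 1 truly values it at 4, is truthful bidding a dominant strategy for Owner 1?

Check each profile of the others' bids and compare truth against every alternative bid.
Others bid (4, 11): truth gives 0, best alternative gives -7.
Others bid (11, 4): truth gives 0, best alternative gives -7.
Others bid (11, 11): truth gives 0, best alternative gives -7.
Others bid (4, 4): truth gives 0, best alternative gives 0.
Others bid (4, 23): truth gives 0, best alternative gives 0.
Others bid (4, 29): truth gives 0, best alternative gives 0.
(Remaining 10 profiles checked similarly; truth is weakly best in each.)
In every case the truthful bid is at least as good as any alternative, so it is a dominant strategy.

Yes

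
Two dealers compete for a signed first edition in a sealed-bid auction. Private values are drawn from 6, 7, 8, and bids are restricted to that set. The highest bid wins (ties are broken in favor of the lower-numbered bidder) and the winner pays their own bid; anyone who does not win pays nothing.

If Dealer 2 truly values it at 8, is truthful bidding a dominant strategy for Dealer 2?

Consider the case where Dealer 1 bids 6.
Truthful bid 8: wins, pays 8, utility 8 - 8 = 0.
Bid 7 instead: wins, pays 7, utility 8 - 7 = 1.
Since 1 > 0, bidding 7 is strictly better here, so truthful bidding is not dominant.

No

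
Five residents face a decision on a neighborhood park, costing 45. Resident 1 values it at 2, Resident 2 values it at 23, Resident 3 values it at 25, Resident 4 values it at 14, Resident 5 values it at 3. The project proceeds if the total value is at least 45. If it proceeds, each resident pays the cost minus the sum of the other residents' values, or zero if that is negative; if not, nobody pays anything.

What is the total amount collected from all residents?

Total value 67 ≥ cost 45, so it is built.
Resident 1: others sum to 65; max(0, 45 - 65) = 0.
Resident 2: others sum to 44; max(0, 45 - 44) = 1.
Resident 3: others sum to 42; max(0, 45 - 42) = 3.
Resident 4: others sum to 53; max(0, 45 - 53) = 0.
Resident 5: others sum to 64; max(0, 45 - 64) = 0.
Total collected = 0 + 1 + 3 + 0 + 0 = 4.

4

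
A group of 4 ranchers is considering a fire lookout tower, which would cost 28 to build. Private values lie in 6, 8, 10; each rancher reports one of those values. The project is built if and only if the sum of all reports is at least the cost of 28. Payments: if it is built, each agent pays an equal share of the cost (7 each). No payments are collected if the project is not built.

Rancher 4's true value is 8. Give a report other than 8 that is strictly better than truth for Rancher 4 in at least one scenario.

10

Suppose Rancher 1 reports 6, Rancher 2 reports 6 and Rancher 3 reports 6.
Report 8: project not built, utility 0.
Report 10: project built, pays 7, utility 8 - 7 = 1.
So reporting 10 beats truth here (1 > 0).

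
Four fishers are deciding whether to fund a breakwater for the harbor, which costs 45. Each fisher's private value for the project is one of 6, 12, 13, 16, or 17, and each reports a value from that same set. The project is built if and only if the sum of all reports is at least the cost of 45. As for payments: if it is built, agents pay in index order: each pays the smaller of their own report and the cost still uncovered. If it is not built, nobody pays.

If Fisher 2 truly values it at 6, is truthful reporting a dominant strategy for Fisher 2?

Check each profile of the others' reports and compare truth against every alternative report.
Others report (6, 12, 16): truth gives 0, best alternative gives -6.
Others report (6, 12, 17): truth gives 0, best alternative gives -6.
Others report (6, 13, 16): truth gives 0, best alternative gives -6.
Others report (6, 13, 17): truth gives 0, best alternative gives -6.
Others report (6, 16, 12): truth gives 0, best alternative gives -6.
Others report (6, 16, 13): truth gives 0, best alternative gives -6.
(Remaining 119 profiles checked similarly; truth is weakly best in each.)
In every case the truthful report is at least as good as any alternative, so it is a dominant strategy.

Yes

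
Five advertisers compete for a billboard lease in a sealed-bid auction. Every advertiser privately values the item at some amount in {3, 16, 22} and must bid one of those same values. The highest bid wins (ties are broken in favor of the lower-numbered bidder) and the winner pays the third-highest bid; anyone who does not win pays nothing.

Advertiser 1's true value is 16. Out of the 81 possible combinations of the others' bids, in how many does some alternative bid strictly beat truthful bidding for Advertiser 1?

Others bid (3, 3, 3, 22): truth gives 0; bid 22 gives 13 > 0. Violating.
Others bid (3, 3, 22, 3): truth gives 0; bid 22 gives 13 > 0. Violating.
Others bid (3, 22, 3, 3): truth gives 0; bid 22 gives 13 > 0. Violating.
Others bid (22, 3, 3, 3): truth gives 0; bid 22 gives 13 > 0. Violating.
Others bid (3, 3, 3, 3): truth gives 13; no alternative beats it.
Others bid (3, 3, 3, 16): truth gives 13; no alternative beats it.
(Checking all 81 profiles: 4 have a profitable deviation, 77 do not.)

4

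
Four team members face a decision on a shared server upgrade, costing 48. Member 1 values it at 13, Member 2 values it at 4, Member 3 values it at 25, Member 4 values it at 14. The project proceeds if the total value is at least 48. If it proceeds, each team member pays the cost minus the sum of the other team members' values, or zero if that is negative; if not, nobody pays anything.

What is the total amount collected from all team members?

28

Total value 56 ≥ cost 48, so it is built.
Member 1: others sum to 43; max(0, 48 - 43) = 5.
Member 2: others sum to 52; max(0, 48 - 52) = 0.
Member 3: others sum to 31; max(0, 48 - 31) = 17.
Member 4: others sum to 42; max(0, 48 - 42) = 6.
Total collected = 5 + 0 + 17 + 6 = 28.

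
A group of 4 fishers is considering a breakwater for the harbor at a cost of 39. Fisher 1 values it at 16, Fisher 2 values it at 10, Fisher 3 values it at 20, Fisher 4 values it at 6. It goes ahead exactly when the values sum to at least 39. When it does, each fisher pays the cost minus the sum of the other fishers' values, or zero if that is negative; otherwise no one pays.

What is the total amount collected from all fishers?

10

Total value 52 ≥ cost 39, so it is built.
Fisher 1: others sum to 36; max(0, 39 - 36) = 3.
Fisher 2: others sum to 42; max(0, 39 - 42) = 0.
Fisher 3: others sum to 32; max(0, 39 - 32) = 7.
Fisher 4: others sum to 46; max(0, 39 - 46) = 0.
Total collected = 3 + 0 + 7 + 0 = 10.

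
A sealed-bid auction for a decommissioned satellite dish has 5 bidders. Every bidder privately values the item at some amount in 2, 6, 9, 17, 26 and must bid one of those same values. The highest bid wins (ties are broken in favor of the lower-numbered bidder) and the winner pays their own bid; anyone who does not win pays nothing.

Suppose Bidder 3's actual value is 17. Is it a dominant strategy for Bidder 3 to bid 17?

No

Consider the case where Bidder 1 bids 2, Bidder 2 bids 2, Bidder 4 bids 2 and Bidder 5 bids 2.
Truthful bid 17: wins, pays 17, utility 17 - 17 = 0.
Bid 6 instead: wins, pays 6, utility 17 - 6 = 11.
Since 11 > 0, bidding 6 is strictly better here, so truthful bidding is not dominant.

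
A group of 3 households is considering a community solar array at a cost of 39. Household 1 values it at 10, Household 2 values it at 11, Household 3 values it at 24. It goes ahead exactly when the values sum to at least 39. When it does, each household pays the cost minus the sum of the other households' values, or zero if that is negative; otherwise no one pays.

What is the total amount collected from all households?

Total value 45 ≥ cost 39, so it is built.
Household 1: others sum to 35; max(0, 39 - 35) = 4.
Household 2: others sum to 34; max(0, 39 - 34) = 5.
Household 3: others sum to 21; max(0, 39 - 21) = 18.
Total collected = 4 + 5 + 18 = 27.

27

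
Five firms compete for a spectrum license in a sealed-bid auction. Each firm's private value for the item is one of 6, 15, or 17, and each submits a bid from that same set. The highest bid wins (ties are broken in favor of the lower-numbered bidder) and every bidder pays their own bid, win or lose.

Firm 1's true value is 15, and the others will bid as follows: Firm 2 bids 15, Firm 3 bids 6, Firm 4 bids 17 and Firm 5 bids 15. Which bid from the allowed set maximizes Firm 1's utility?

Bid 6: loses but pays 6, utility -6.
Bid 15: loses but pays 15, utility -15.
Bid 17: wins, pays 17, utility 15 - 17 = -2.
The best choice is 17 with utility -2.

17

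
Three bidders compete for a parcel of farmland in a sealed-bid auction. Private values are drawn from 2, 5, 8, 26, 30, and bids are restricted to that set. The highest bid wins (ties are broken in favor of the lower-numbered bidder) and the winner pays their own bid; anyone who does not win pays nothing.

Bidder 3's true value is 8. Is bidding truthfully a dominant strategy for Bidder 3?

Consider the case where Bidder 1 bids 2 and Bidder 2 bids 2.
Truthful bid 8: wins, pays 8, utility 8 - 8 = 0.
Bid 5 instead: wins, pays 5, utility 8 - 5 = 3.
Since 3 > 0, bidding 5 is strictly better here, so truthful bidding is not dominant.

No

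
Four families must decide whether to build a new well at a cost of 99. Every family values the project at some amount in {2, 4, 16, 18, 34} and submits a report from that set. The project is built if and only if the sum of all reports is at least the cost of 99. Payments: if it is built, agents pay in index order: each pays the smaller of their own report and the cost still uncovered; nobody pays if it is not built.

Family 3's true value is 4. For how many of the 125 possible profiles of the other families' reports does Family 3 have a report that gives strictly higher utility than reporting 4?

Others report (34, 34, 34): truth gives 0; report 2 gives 2 > 0. Violating.
Others report (2, 2, 2): truth gives 0; no alternative beats it.
Others report (2, 2, 4): truth gives 0; no alternative beats it.
(Checking all 125 profiles: 1 has a profitable deviation, 124 do not.)

1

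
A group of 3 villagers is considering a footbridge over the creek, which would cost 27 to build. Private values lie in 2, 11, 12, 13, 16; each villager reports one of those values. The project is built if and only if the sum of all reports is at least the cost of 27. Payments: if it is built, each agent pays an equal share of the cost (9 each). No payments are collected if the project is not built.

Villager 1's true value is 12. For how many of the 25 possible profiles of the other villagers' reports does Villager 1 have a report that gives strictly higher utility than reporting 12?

4

Others report (2, 11): truth gives 0; report 16 gives 3 > 0. Violating.
Others report (2, 12): truth gives 0; report 13 gives 3 > 0. Violating.
Others report (11, 2): truth gives 0; report 16 gives 3 > 0. Violating.
Others report (12, 2): truth gives 0; report 13 gives 3 > 0. Violating.
Others report (2, 2): truth gives 0; no alternative beats it.
Others report (2, 13): truth gives 3; no alternative beats it.
(Checking all 25 profiles: 4 have a profitable deviation, 21 do not.)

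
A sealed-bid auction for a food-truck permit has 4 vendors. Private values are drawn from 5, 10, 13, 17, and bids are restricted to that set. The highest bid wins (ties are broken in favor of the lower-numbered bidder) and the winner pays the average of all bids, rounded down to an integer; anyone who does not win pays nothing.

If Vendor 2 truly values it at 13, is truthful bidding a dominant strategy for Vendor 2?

Consider the case where Vendor 1 bids 5, Vendor 3 bids 5 and Vendor 4 bids 5.
Truthful bid 13: wins, pays 7, utility 13 - 7 = 6.
Bid 10 instead: wins, pays 6, utility 13 - 6 = 7.
Since 7 > 6, bidding 10 is strictly better here, so truthful bidding is not dominant.

No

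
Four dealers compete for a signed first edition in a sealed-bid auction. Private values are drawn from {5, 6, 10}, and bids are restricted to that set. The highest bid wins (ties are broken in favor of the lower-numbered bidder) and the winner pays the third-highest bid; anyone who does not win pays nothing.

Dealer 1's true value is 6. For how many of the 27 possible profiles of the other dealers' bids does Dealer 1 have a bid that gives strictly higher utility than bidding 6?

3

Others bid (5, 5, 10): truth gives 0; bid 10 gives 1 > 0. Violating.
Others bid (5, 10, 5): truth gives 0; bid 10 gives 1 > 0. Violating.
Others bid (10, 5, 5): truth gives 0; bid 10 gives 1 > 0. Violating.
Others bid (5, 5, 5): truth gives 1; no alternative beats it.
Others bid (5, 5, 6): truth gives 1; no alternative beats it.
(Checking all 27 profiles: 3 have a profitable deviation, 24 do not.)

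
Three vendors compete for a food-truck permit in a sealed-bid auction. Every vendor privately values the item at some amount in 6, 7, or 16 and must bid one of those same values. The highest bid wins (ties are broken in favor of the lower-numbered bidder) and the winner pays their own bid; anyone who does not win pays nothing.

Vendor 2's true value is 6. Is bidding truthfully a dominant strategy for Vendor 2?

Yes

Check each profile of the others' bids and compare truth against every alternative bid.
Others bid (6, 6): truth gives 0, best alternative gives -1.
Others bid (6, 7): truth gives 0, best alternative gives -1.
Others bid (6, 16): truth gives 0, best alternative gives 0.
Others bid (7, 6): truth gives 0, best alternative gives 0.
Others bid (7, 7): truth gives 0, best alternative gives 0.
Others bid (7, 16): truth gives 0, best alternative gives 0.
(Remaining 3 profiles checked similarly; truth is weakly best in each.)
In every case the truthful bid is at least as good as any alternative, so it is a dominant strategy.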